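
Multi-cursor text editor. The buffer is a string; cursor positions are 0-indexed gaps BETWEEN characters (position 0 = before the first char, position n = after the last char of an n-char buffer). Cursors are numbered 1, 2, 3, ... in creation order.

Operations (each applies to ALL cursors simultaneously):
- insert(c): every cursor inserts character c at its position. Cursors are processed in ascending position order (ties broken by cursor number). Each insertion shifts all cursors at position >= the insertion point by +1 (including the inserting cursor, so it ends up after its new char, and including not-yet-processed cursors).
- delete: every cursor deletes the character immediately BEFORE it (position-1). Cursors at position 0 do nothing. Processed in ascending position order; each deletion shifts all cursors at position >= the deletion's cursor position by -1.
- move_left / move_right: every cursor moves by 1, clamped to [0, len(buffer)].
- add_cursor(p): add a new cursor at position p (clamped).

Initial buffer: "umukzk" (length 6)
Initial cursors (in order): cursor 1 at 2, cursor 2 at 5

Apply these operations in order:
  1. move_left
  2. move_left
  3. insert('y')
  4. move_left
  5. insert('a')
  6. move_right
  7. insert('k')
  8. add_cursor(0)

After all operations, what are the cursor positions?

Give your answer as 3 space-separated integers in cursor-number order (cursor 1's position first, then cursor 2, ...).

After op 1 (move_left): buffer="umukzk" (len 6), cursors c1@1 c2@4, authorship ......
After op 2 (move_left): buffer="umukzk" (len 6), cursors c1@0 c2@3, authorship ......
After op 3 (insert('y')): buffer="yumuykzk" (len 8), cursors c1@1 c2@5, authorship 1...2...
After op 4 (move_left): buffer="yumuykzk" (len 8), cursors c1@0 c2@4, authorship 1...2...
After op 5 (insert('a')): buffer="ayumuaykzk" (len 10), cursors c1@1 c2@6, authorship 11...22...
After op 6 (move_right): buffer="ayumuaykzk" (len 10), cursors c1@2 c2@7, authorship 11...22...
After op 7 (insert('k')): buffer="aykumuaykkzk" (len 12), cursors c1@3 c2@9, authorship 111...222...
After op 8 (add_cursor(0)): buffer="aykumuaykkzk" (len 12), cursors c3@0 c1@3 c2@9, authorship 111...222...

Answer: 3 9 0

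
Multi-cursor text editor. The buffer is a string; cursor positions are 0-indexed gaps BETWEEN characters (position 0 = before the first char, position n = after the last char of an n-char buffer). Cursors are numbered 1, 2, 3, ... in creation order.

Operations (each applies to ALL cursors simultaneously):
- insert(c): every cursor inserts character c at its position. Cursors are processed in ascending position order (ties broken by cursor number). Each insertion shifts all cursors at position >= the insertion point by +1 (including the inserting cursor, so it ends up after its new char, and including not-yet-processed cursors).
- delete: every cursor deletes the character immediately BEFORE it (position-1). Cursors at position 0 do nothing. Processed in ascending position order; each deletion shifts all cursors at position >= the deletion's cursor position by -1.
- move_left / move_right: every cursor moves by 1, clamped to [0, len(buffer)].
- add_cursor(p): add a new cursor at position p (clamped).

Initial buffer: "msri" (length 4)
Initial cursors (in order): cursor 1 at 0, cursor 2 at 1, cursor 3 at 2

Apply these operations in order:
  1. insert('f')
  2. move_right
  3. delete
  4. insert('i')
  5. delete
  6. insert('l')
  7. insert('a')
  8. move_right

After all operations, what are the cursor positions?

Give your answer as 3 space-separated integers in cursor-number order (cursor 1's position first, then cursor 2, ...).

Answer: 4 7 10

Derivation:
After op 1 (insert('f')): buffer="fmfsfri" (len 7), cursors c1@1 c2@3 c3@5, authorship 1.2.3..
After op 2 (move_right): buffer="fmfsfri" (len 7), cursors c1@2 c2@4 c3@6, authorship 1.2.3..
After op 3 (delete): buffer="fffi" (len 4), cursors c1@1 c2@2 c3@3, authorship 123.
After op 4 (insert('i')): buffer="fififii" (len 7), cursors c1@2 c2@4 c3@6, authorship 112233.
After op 5 (delete): buffer="fffi" (len 4), cursors c1@1 c2@2 c3@3, authorship 123.
After op 6 (insert('l')): buffer="flflfli" (len 7), cursors c1@2 c2@4 c3@6, authorship 112233.
After op 7 (insert('a')): buffer="flaflaflai" (len 10), cursors c1@3 c2@6 c3@9, authorship 111222333.
After op 8 (move_right): buffer="flaflaflai" (len 10), cursors c1@4 c2@7 c3@10, authorship 111222333.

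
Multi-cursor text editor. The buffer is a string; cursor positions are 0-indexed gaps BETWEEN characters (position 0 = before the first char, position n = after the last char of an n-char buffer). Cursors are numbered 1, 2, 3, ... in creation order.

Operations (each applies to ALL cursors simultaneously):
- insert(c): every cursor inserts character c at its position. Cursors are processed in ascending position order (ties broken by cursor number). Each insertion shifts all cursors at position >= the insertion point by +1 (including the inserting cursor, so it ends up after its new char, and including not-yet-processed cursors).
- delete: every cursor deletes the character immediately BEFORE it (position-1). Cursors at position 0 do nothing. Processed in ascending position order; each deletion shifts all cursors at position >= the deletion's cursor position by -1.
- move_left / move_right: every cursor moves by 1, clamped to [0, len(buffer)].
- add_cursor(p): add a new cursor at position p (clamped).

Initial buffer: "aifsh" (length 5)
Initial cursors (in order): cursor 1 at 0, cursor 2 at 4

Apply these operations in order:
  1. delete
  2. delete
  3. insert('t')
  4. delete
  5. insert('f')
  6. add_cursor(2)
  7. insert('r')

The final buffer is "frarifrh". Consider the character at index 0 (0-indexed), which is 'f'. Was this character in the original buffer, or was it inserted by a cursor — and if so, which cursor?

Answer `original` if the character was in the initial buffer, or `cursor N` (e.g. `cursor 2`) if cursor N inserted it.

After op 1 (delete): buffer="aifh" (len 4), cursors c1@0 c2@3, authorship ....
After op 2 (delete): buffer="aih" (len 3), cursors c1@0 c2@2, authorship ...
After op 3 (insert('t')): buffer="taith" (len 5), cursors c1@1 c2@4, authorship 1..2.
After op 4 (delete): buffer="aih" (len 3), cursors c1@0 c2@2, authorship ...
After op 5 (insert('f')): buffer="faifh" (len 5), cursors c1@1 c2@4, authorship 1..2.
After op 6 (add_cursor(2)): buffer="faifh" (len 5), cursors c1@1 c3@2 c2@4, authorship 1..2.
After op 7 (insert('r')): buffer="frarifrh" (len 8), cursors c1@2 c3@4 c2@7, authorship 11.3.22.
Authorship (.=original, N=cursor N): 1 1 . 3 . 2 2 .
Index 0: author = 1

Answer: cursor 1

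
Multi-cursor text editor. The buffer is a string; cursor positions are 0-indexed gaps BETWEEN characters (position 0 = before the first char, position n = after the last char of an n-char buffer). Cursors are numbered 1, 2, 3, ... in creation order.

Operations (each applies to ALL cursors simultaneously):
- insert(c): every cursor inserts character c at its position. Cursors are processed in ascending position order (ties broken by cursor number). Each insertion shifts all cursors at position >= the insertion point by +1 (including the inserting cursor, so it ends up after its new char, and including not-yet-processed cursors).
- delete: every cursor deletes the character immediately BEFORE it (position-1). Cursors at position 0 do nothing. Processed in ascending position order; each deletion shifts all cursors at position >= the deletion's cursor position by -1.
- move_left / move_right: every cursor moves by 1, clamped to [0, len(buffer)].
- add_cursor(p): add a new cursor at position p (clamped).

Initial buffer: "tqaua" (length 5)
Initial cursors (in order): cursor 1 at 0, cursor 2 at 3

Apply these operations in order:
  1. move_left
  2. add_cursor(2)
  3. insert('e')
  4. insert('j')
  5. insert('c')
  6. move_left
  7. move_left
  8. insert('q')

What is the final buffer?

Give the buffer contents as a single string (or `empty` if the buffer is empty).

Answer: eqjctqeejjqqccaua

Derivation:
After op 1 (move_left): buffer="tqaua" (len 5), cursors c1@0 c2@2, authorship .....
After op 2 (add_cursor(2)): buffer="tqaua" (len 5), cursors c1@0 c2@2 c3@2, authorship .....
After op 3 (insert('e')): buffer="etqeeaua" (len 8), cursors c1@1 c2@5 c3@5, authorship 1..23...
After op 4 (insert('j')): buffer="ejtqeejjaua" (len 11), cursors c1@2 c2@8 c3@8, authorship 11..2323...
After op 5 (insert('c')): buffer="ejctqeejjccaua" (len 14), cursors c1@3 c2@11 c3@11, authorship 111..232323...
After op 6 (move_left): buffer="ejctqeejjccaua" (len 14), cursors c1@2 c2@10 c3@10, authorship 111..232323...
After op 7 (move_left): buffer="ejctqeejjccaua" (len 14), cursors c1@1 c2@9 c3@9, authorship 111..232323...
After op 8 (insert('q')): buffer="eqjctqeejjqqccaua" (len 17), cursors c1@2 c2@12 c3@12, authorship 1111..23232323...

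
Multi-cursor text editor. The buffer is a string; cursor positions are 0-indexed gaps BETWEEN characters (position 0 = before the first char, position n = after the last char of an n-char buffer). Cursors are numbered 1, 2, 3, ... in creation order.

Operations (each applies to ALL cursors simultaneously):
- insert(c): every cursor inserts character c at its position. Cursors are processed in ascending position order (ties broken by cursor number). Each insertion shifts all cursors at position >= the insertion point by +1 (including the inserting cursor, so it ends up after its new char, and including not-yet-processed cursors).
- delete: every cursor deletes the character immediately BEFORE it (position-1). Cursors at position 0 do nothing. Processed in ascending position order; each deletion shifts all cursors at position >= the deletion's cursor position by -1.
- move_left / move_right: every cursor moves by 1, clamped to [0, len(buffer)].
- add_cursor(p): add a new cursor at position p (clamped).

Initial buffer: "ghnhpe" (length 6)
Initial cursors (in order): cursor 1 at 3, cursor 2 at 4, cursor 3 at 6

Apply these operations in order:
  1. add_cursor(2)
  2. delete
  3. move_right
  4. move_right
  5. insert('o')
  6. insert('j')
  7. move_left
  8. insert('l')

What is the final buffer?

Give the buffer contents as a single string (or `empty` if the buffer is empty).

After op 1 (add_cursor(2)): buffer="ghnhpe" (len 6), cursors c4@2 c1@3 c2@4 c3@6, authorship ......
After op 2 (delete): buffer="gp" (len 2), cursors c1@1 c2@1 c4@1 c3@2, authorship ..
After op 3 (move_right): buffer="gp" (len 2), cursors c1@2 c2@2 c3@2 c4@2, authorship ..
After op 4 (move_right): buffer="gp" (len 2), cursors c1@2 c2@2 c3@2 c4@2, authorship ..
After op 5 (insert('o')): buffer="gpoooo" (len 6), cursors c1@6 c2@6 c3@6 c4@6, authorship ..1234
After op 6 (insert('j')): buffer="gpoooojjjj" (len 10), cursors c1@10 c2@10 c3@10 c4@10, authorship ..12341234
After op 7 (move_left): buffer="gpoooojjjj" (len 10), cursors c1@9 c2@9 c3@9 c4@9, authorship ..12341234
After op 8 (insert('l')): buffer="gpoooojjjllllj" (len 14), cursors c1@13 c2@13 c3@13 c4@13, authorship ..123412312344

Answer: gpoooojjjllllj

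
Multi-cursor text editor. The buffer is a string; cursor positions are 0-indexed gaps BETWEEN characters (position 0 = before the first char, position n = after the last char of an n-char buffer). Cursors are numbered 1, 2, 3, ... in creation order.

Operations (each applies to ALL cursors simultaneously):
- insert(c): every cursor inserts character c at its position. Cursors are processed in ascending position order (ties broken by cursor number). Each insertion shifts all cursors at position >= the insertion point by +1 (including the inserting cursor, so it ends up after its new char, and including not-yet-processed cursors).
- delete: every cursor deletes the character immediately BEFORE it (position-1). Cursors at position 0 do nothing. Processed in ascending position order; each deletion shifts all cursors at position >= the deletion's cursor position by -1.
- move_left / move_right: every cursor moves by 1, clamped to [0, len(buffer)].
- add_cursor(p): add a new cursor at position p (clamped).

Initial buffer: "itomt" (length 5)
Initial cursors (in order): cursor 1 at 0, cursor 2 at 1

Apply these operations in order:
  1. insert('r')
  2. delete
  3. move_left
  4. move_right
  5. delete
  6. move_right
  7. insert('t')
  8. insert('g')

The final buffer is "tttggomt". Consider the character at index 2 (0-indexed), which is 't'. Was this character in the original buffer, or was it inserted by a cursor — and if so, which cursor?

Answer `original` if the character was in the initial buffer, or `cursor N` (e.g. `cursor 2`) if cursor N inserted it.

After op 1 (insert('r')): buffer="rirtomt" (len 7), cursors c1@1 c2@3, authorship 1.2....
After op 2 (delete): buffer="itomt" (len 5), cursors c1@0 c2@1, authorship .....
After op 3 (move_left): buffer="itomt" (len 5), cursors c1@0 c2@0, authorship .....
After op 4 (move_right): buffer="itomt" (len 5), cursors c1@1 c2@1, authorship .....
After op 5 (delete): buffer="tomt" (len 4), cursors c1@0 c2@0, authorship ....
After op 6 (move_right): buffer="tomt" (len 4), cursors c1@1 c2@1, authorship ....
After op 7 (insert('t')): buffer="tttomt" (len 6), cursors c1@3 c2@3, authorship .12...
After op 8 (insert('g')): buffer="tttggomt" (len 8), cursors c1@5 c2@5, authorship .1212...
Authorship (.=original, N=cursor N): . 1 2 1 2 . . .
Index 2: author = 2

Answer: cursor 2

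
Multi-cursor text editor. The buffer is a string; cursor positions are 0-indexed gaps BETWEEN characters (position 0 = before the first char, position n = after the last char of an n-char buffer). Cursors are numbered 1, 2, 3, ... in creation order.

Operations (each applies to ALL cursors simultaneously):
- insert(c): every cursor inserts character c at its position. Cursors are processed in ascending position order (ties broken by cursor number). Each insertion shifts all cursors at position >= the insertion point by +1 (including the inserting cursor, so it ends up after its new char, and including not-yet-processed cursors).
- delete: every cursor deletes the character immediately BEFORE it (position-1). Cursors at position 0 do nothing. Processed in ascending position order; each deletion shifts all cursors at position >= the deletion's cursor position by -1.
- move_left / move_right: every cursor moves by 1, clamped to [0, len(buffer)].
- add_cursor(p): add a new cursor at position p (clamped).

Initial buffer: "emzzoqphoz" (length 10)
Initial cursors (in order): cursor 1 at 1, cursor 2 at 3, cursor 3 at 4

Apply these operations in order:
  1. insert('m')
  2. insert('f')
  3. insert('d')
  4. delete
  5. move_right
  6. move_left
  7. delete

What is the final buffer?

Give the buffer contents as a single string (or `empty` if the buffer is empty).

Answer: emmzmzmoqphoz

Derivation:
After op 1 (insert('m')): buffer="emmzmzmoqphoz" (len 13), cursors c1@2 c2@5 c3@7, authorship .1..2.3......
After op 2 (insert('f')): buffer="emfmzmfzmfoqphoz" (len 16), cursors c1@3 c2@7 c3@10, authorship .11..22.33......
After op 3 (insert('d')): buffer="emfdmzmfdzmfdoqphoz" (len 19), cursors c1@4 c2@9 c3@13, authorship .111..222.333......
After op 4 (delete): buffer="emfmzmfzmfoqphoz" (len 16), cursors c1@3 c2@7 c3@10, authorship .11..22.33......
After op 5 (move_right): buffer="emfmzmfzmfoqphoz" (len 16), cursors c1@4 c2@8 c3@11, authorship .11..22.33......
After op 6 (move_left): buffer="emfmzmfzmfoqphoz" (len 16), cursors c1@3 c2@7 c3@10, authorship .11..22.33......
After op 7 (delete): buffer="emmzmzmoqphoz" (len 13), cursors c1@2 c2@5 c3@7, authorship .1..2.3......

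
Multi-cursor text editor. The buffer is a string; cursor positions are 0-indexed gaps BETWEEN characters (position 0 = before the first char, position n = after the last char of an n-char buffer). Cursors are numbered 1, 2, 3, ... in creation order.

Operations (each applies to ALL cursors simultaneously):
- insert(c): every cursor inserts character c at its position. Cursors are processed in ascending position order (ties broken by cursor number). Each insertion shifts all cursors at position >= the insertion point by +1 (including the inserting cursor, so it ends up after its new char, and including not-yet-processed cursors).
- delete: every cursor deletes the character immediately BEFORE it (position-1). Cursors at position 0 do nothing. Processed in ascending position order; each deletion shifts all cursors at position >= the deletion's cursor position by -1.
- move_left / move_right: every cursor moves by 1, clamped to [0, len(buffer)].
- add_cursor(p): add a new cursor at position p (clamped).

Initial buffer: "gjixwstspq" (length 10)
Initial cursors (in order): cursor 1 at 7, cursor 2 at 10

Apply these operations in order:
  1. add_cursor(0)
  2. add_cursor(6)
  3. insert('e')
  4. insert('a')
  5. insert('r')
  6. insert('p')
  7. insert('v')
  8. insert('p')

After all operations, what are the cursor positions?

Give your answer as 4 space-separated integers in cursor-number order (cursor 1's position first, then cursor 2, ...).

Answer: 25 34 6 18

Derivation:
After op 1 (add_cursor(0)): buffer="gjixwstspq" (len 10), cursors c3@0 c1@7 c2@10, authorship ..........
After op 2 (add_cursor(6)): buffer="gjixwstspq" (len 10), cursors c3@0 c4@6 c1@7 c2@10, authorship ..........
After op 3 (insert('e')): buffer="egjixwsetespqe" (len 14), cursors c3@1 c4@8 c1@10 c2@14, authorship 3......4.1...2
After op 4 (insert('a')): buffer="eagjixwseateaspqea" (len 18), cursors c3@2 c4@10 c1@13 c2@18, authorship 33......44.11...22
After op 5 (insert('r')): buffer="eargjixwseartearspqear" (len 22), cursors c3@3 c4@12 c1@16 c2@22, authorship 333......444.111...222
After op 6 (insert('p')): buffer="earpgjixwsearptearpspqearp" (len 26), cursors c3@4 c4@14 c1@19 c2@26, authorship 3333......4444.1111...2222
After op 7 (insert('v')): buffer="earpvgjixwsearpvtearpvspqearpv" (len 30), cursors c3@5 c4@16 c1@22 c2@30, authorship 33333......44444.11111...22222
After op 8 (insert('p')): buffer="earpvpgjixwsearpvptearpvpspqearpvp" (len 34), cursors c3@6 c4@18 c1@25 c2@34, authorship 333333......444444.111111...222222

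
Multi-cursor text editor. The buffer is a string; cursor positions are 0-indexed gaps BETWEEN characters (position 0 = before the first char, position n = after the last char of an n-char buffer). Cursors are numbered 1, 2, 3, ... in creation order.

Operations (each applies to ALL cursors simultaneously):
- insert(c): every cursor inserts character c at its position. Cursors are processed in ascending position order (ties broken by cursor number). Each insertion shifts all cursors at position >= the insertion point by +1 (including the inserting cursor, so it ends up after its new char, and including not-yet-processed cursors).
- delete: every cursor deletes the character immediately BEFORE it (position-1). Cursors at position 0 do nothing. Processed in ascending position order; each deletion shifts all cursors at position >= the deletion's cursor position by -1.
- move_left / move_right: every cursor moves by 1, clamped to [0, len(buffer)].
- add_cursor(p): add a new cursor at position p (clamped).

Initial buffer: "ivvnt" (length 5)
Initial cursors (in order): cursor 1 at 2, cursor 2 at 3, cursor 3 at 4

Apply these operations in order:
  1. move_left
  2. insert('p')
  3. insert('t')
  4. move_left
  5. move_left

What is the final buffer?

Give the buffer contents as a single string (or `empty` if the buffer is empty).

After op 1 (move_left): buffer="ivvnt" (len 5), cursors c1@1 c2@2 c3@3, authorship .....
After op 2 (insert('p')): buffer="ipvpvpnt" (len 8), cursors c1@2 c2@4 c3@6, authorship .1.2.3..
After op 3 (insert('t')): buffer="iptvptvptnt" (len 11), cursors c1@3 c2@6 c3@9, authorship .11.22.33..
After op 4 (move_left): buffer="iptvptvptnt" (len 11), cursors c1@2 c2@5 c3@8, authorship .11.22.33..
After op 5 (move_left): buffer="iptvptvptnt" (len 11), cursors c1@1 c2@4 c3@7, authorship .11.22.33..

Answer: iptvptvptnt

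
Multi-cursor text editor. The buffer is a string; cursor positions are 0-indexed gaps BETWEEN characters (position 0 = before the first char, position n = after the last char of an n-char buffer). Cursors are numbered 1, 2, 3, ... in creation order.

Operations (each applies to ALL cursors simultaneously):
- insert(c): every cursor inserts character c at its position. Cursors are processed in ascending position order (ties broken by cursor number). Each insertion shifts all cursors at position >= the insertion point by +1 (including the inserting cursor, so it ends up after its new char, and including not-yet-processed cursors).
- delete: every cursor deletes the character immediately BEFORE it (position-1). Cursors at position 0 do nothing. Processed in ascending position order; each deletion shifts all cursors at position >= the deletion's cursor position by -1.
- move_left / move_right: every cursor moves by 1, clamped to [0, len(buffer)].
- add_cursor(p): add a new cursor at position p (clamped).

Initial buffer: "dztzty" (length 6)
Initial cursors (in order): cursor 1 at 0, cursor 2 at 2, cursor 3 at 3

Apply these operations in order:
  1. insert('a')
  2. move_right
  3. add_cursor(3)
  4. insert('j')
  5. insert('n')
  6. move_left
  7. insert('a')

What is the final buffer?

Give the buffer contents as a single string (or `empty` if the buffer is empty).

Answer: adjanzjanatjanazjanty

Derivation:
After op 1 (insert('a')): buffer="adzatazty" (len 9), cursors c1@1 c2@4 c3@6, authorship 1..2.3...
After op 2 (move_right): buffer="adzatazty" (len 9), cursors c1@2 c2@5 c3@7, authorship 1..2.3...
After op 3 (add_cursor(3)): buffer="adzatazty" (len 9), cursors c1@2 c4@3 c2@5 c3@7, authorship 1..2.3...
After op 4 (insert('j')): buffer="adjzjatjazjty" (len 13), cursors c1@3 c4@5 c2@8 c3@11, authorship 1.1.42.23.3..
After op 5 (insert('n')): buffer="adjnzjnatjnazjnty" (len 17), cursors c1@4 c4@7 c2@11 c3@15, authorship 1.11.442.223.33..
After op 6 (move_left): buffer="adjnzjnatjnazjnty" (len 17), cursors c1@3 c4@6 c2@10 c3@14, authorship 1.11.442.223.33..
After op 7 (insert('a')): buffer="adjanzjanatjanazjanty" (len 21), cursors c1@4 c4@8 c2@13 c3@18, authorship 1.111.4442.2223.333..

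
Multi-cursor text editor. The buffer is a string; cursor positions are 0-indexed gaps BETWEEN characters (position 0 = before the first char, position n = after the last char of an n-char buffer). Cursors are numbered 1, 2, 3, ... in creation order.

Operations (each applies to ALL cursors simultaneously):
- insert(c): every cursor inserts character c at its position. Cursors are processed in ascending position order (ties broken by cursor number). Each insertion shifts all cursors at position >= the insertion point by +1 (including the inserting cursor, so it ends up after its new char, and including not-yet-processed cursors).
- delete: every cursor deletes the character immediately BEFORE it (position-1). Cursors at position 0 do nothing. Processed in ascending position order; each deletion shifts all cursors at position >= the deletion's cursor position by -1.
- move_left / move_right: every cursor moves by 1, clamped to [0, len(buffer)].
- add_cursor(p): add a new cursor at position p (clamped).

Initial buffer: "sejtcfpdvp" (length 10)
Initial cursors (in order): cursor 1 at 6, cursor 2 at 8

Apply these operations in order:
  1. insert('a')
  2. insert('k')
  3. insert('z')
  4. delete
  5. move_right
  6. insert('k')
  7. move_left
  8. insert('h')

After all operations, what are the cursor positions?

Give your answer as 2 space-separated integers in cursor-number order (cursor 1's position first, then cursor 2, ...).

Answer: 10 16

Derivation:
After op 1 (insert('a')): buffer="sejtcfapdavp" (len 12), cursors c1@7 c2@10, authorship ......1..2..
After op 2 (insert('k')): buffer="sejtcfakpdakvp" (len 14), cursors c1@8 c2@12, authorship ......11..22..
After op 3 (insert('z')): buffer="sejtcfakzpdakzvp" (len 16), cursors c1@9 c2@14, authorship ......111..222..
After op 4 (delete): buffer="sejtcfakpdakvp" (len 14), cursors c1@8 c2@12, authorship ......11..22..
After op 5 (move_right): buffer="sejtcfakpdakvp" (len 14), cursors c1@9 c2@13, authorship ......11..22..
After op 6 (insert('k')): buffer="sejtcfakpkdakvkp" (len 16), cursors c1@10 c2@15, authorship ......11.1.22.2.
After op 7 (move_left): buffer="sejtcfakpkdakvkp" (len 16), cursors c1@9 c2@14, authorship ......11.1.22.2.
After op 8 (insert('h')): buffer="sejtcfakphkdakvhkp" (len 18), cursors c1@10 c2@16, authorship ......11.11.22.22.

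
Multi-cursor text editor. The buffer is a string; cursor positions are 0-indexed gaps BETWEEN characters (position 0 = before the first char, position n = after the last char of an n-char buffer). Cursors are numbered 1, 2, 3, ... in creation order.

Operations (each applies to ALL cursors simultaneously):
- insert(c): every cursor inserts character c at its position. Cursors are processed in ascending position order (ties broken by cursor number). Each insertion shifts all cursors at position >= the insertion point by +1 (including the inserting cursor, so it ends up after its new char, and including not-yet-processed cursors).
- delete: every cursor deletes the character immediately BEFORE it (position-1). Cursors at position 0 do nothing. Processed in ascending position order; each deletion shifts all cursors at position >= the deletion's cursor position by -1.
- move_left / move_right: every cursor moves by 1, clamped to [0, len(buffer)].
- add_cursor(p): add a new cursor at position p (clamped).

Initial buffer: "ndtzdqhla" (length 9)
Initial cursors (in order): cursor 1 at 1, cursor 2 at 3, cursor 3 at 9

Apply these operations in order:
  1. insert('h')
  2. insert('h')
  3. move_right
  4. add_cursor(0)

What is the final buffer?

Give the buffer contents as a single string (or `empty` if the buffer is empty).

Answer: nhhdthhzdqhlahh

Derivation:
After op 1 (insert('h')): buffer="nhdthzdqhlah" (len 12), cursors c1@2 c2@5 c3@12, authorship .1..2......3
After op 2 (insert('h')): buffer="nhhdthhzdqhlahh" (len 15), cursors c1@3 c2@7 c3@15, authorship .11..22......33
After op 3 (move_right): buffer="nhhdthhzdqhlahh" (len 15), cursors c1@4 c2@8 c3@15, authorship .11..22......33
After op 4 (add_cursor(0)): buffer="nhhdthhzdqhlahh" (len 15), cursors c4@0 c1@4 c2@8 c3@15, authorship .11..22......33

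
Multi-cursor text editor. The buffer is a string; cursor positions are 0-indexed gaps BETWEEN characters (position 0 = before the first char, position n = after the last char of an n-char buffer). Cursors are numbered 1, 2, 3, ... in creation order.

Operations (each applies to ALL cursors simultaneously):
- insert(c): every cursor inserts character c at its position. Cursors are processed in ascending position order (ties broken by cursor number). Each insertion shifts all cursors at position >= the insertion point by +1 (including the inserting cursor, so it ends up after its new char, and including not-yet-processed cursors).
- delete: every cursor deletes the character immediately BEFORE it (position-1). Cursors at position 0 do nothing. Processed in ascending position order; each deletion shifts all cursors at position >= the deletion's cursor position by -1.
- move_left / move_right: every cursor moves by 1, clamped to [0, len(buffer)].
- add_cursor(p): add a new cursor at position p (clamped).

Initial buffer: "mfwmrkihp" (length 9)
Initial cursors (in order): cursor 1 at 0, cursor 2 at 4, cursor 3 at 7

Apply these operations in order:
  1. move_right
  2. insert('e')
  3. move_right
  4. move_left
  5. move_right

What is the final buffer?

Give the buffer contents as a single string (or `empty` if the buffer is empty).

After op 1 (move_right): buffer="mfwmrkihp" (len 9), cursors c1@1 c2@5 c3@8, authorship .........
After op 2 (insert('e')): buffer="mefwmrekihep" (len 12), cursors c1@2 c2@7 c3@11, authorship .1....2...3.
After op 3 (move_right): buffer="mefwmrekihep" (len 12), cursors c1@3 c2@8 c3@12, authorship .1....2...3.
After op 4 (move_left): buffer="mefwmrekihep" (len 12), cursors c1@2 c2@7 c3@11, authorship .1....2...3.
After op 5 (move_right): buffer="mefwmrekihep" (len 12), cursors c1@3 c2@8 c3@12, authorship .1....2...3.

Answer: mefwmrekihep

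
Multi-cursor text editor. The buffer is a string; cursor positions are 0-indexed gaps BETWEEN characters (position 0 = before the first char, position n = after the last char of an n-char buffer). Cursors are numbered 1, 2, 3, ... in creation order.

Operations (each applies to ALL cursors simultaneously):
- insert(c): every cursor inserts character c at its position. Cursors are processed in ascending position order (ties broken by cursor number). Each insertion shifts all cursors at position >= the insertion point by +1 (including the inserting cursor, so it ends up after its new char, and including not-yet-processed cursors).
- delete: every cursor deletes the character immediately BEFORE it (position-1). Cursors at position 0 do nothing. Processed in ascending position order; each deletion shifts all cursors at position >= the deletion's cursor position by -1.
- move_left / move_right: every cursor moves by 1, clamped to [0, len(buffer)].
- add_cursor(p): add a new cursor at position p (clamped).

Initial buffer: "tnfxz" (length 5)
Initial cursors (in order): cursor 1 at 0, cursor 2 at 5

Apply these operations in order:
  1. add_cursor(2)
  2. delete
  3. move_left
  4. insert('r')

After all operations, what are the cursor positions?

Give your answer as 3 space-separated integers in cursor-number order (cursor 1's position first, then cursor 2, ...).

Answer: 2 5 2

Derivation:
After op 1 (add_cursor(2)): buffer="tnfxz" (len 5), cursors c1@0 c3@2 c2@5, authorship .....
After op 2 (delete): buffer="tfx" (len 3), cursors c1@0 c3@1 c2@3, authorship ...
After op 3 (move_left): buffer="tfx" (len 3), cursors c1@0 c3@0 c2@2, authorship ...
After op 4 (insert('r')): buffer="rrtfrx" (len 6), cursors c1@2 c3@2 c2@5, authorship 13..2.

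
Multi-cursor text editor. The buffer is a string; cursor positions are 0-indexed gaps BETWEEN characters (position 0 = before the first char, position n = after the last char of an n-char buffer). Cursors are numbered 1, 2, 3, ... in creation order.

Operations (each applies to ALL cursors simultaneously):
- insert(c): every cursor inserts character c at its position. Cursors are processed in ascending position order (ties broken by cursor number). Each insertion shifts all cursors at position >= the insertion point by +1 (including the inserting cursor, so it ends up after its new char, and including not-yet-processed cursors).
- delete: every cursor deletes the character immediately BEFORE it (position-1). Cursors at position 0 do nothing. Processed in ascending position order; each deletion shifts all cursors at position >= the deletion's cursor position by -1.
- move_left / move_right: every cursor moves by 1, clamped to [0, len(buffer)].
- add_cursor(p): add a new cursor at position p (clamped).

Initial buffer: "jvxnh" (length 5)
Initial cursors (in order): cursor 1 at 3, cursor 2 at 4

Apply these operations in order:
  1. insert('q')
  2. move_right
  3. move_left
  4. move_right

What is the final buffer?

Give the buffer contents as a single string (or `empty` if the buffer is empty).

Answer: jvxqnqh

Derivation:
After op 1 (insert('q')): buffer="jvxqnqh" (len 7), cursors c1@4 c2@6, authorship ...1.2.
After op 2 (move_right): buffer="jvxqnqh" (len 7), cursors c1@5 c2@7, authorship ...1.2.
After op 3 (move_left): buffer="jvxqnqh" (len 7), cursors c1@4 c2@6, authorship ...1.2.
After op 4 (move_right): buffer="jvxqnqh" (len 7), cursors c1@5 c2@7, authorship ...1.2.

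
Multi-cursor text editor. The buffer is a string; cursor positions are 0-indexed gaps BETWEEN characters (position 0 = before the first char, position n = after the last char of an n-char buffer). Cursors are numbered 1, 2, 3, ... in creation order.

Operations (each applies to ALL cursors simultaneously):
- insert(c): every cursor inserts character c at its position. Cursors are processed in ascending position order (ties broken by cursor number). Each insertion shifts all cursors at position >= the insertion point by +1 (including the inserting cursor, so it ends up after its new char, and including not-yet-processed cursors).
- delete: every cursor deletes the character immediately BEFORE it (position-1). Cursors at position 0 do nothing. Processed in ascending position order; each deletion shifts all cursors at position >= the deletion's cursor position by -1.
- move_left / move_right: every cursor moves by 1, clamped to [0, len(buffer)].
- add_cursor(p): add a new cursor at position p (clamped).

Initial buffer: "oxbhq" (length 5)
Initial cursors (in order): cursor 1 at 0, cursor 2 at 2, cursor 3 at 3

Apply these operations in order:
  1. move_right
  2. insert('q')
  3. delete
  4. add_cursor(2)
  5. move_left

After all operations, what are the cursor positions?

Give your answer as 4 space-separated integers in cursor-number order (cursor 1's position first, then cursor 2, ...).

After op 1 (move_right): buffer="oxbhq" (len 5), cursors c1@1 c2@3 c3@4, authorship .....
After op 2 (insert('q')): buffer="oqxbqhqq" (len 8), cursors c1@2 c2@5 c3@7, authorship .1..2.3.
After op 3 (delete): buffer="oxbhq" (len 5), cursors c1@1 c2@3 c3@4, authorship .....
After op 4 (add_cursor(2)): buffer="oxbhq" (len 5), cursors c1@1 c4@2 c2@3 c3@4, authorship .....
After op 5 (move_left): buffer="oxbhq" (len 5), cursors c1@0 c4@1 c2@2 c3@3, authorship .....

Answer: 0 2 3 1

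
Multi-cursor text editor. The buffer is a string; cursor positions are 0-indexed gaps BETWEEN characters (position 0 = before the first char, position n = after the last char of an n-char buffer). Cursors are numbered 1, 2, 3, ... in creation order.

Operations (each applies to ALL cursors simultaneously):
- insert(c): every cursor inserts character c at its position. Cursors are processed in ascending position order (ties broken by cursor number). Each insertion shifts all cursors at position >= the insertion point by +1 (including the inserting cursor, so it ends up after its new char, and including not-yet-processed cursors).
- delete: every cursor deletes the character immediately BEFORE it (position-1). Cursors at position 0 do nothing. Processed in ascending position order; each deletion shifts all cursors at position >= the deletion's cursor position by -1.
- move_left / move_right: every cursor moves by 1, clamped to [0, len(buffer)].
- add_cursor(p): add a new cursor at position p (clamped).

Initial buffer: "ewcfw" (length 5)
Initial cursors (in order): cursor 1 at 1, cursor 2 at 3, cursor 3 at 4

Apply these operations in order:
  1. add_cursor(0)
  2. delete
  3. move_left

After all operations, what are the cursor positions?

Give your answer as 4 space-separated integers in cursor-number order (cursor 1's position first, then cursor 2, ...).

After op 1 (add_cursor(0)): buffer="ewcfw" (len 5), cursors c4@0 c1@1 c2@3 c3@4, authorship .....
After op 2 (delete): buffer="ww" (len 2), cursors c1@0 c4@0 c2@1 c3@1, authorship ..
After op 3 (move_left): buffer="ww" (len 2), cursors c1@0 c2@0 c3@0 c4@0, authorship ..

Answer: 0 0 0 0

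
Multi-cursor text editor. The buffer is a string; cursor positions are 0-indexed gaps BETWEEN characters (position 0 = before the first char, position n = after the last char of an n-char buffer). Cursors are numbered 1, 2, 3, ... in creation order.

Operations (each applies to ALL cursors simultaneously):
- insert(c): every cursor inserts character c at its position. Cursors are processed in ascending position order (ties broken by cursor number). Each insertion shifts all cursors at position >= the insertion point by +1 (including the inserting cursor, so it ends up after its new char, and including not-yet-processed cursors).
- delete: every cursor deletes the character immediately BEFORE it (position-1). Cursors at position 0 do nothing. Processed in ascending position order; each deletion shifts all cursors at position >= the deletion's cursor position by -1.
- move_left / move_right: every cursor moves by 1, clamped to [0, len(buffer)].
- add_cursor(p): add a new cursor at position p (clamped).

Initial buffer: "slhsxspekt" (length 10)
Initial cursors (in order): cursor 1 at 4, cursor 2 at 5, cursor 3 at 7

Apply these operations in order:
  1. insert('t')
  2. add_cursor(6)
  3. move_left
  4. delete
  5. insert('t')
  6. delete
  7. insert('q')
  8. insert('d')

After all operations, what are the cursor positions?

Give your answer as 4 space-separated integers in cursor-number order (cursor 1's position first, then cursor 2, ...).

Answer: 9 9 13 9

Derivation:
After op 1 (insert('t')): buffer="slhstxtsptekt" (len 13), cursors c1@5 c2@7 c3@10, authorship ....1.2..3...
After op 2 (add_cursor(6)): buffer="slhstxtsptekt" (len 13), cursors c1@5 c4@6 c2@7 c3@10, authorship ....1.2..3...
After op 3 (move_left): buffer="slhstxtsptekt" (len 13), cursors c1@4 c4@5 c2@6 c3@9, authorship ....1.2..3...
After op 4 (delete): buffer="slhtstekt" (len 9), cursors c1@3 c2@3 c4@3 c3@5, authorship ...2.3...
After op 5 (insert('t')): buffer="slhttttsttekt" (len 13), cursors c1@6 c2@6 c4@6 c3@9, authorship ...1242.33...
After op 6 (delete): buffer="slhtstekt" (len 9), cursors c1@3 c2@3 c4@3 c3@5, authorship ...2.3...
After op 7 (insert('q')): buffer="slhqqqtsqtekt" (len 13), cursors c1@6 c2@6 c4@6 c3@9, authorship ...1242.33...
After op 8 (insert('d')): buffer="slhqqqdddtsqdtekt" (len 17), cursors c1@9 c2@9 c4@9 c3@13, authorship ...1241242.333...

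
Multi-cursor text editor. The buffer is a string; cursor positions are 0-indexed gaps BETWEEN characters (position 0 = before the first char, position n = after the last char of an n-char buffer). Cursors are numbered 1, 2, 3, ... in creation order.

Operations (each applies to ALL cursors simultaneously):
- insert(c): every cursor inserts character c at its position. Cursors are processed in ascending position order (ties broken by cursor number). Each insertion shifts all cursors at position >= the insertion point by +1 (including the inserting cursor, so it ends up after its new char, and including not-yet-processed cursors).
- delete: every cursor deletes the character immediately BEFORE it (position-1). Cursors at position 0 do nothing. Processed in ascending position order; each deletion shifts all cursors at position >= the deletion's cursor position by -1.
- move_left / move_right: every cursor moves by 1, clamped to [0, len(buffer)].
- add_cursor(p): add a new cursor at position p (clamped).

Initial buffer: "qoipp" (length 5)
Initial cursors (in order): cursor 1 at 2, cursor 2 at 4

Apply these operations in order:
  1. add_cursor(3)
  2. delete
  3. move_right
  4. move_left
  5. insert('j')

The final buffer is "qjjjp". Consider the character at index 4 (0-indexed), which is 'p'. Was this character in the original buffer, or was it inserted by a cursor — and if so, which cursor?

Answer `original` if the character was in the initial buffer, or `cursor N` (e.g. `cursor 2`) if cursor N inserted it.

After op 1 (add_cursor(3)): buffer="qoipp" (len 5), cursors c1@2 c3@3 c2@4, authorship .....
After op 2 (delete): buffer="qp" (len 2), cursors c1@1 c2@1 c3@1, authorship ..
After op 3 (move_right): buffer="qp" (len 2), cursors c1@2 c2@2 c3@2, authorship ..
After op 4 (move_left): buffer="qp" (len 2), cursors c1@1 c2@1 c3@1, authorship ..
After op 5 (insert('j')): buffer="qjjjp" (len 5), cursors c1@4 c2@4 c3@4, authorship .123.
Authorship (.=original, N=cursor N): . 1 2 3 .
Index 4: author = original

Answer: original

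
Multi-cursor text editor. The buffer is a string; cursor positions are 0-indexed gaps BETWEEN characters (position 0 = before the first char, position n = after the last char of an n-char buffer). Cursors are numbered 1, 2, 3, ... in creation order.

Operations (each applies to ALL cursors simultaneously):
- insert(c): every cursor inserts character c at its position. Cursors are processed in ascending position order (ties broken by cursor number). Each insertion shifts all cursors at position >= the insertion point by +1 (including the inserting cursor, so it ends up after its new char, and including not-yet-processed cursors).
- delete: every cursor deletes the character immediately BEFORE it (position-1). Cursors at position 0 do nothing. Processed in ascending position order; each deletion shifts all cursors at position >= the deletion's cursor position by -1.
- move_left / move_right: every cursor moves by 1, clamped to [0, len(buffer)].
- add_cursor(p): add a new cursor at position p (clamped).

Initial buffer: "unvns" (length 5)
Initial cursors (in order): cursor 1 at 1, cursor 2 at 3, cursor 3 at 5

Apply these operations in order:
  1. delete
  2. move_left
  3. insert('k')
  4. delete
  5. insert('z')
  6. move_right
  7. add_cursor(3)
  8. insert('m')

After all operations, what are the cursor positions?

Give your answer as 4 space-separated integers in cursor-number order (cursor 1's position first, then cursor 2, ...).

Answer: 6 6 9 6

Derivation:
After op 1 (delete): buffer="nn" (len 2), cursors c1@0 c2@1 c3@2, authorship ..
After op 2 (move_left): buffer="nn" (len 2), cursors c1@0 c2@0 c3@1, authorship ..
After op 3 (insert('k')): buffer="kknkn" (len 5), cursors c1@2 c2@2 c3@4, authorship 12.3.
After op 4 (delete): buffer="nn" (len 2), cursors c1@0 c2@0 c3@1, authorship ..
After op 5 (insert('z')): buffer="zznzn" (len 5), cursors c1@2 c2@2 c3@4, authorship 12.3.
After op 6 (move_right): buffer="zznzn" (len 5), cursors c1@3 c2@3 c3@5, authorship 12.3.
After op 7 (add_cursor(3)): buffer="zznzn" (len 5), cursors c1@3 c2@3 c4@3 c3@5, authorship 12.3.
After op 8 (insert('m')): buffer="zznmmmznm" (len 9), cursors c1@6 c2@6 c4@6 c3@9, authorship 12.1243.3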